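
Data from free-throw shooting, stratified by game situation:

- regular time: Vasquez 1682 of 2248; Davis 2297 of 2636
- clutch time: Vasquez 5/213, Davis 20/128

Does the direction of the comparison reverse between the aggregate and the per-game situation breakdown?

No

Regular time: Vasquez 1682/2248 = 74.8%, Davis 2297/2636 = 87.1% → Davis
Clutch time: Vasquez 5/213 = 2.3%, Davis 20/128 = 15.6% → Davis
Overall: Vasquez 1687/2461 = 68.5%, Davis 2317/2764 = 83.8% → Davis
Davis wins overall and in every game group — no reversal.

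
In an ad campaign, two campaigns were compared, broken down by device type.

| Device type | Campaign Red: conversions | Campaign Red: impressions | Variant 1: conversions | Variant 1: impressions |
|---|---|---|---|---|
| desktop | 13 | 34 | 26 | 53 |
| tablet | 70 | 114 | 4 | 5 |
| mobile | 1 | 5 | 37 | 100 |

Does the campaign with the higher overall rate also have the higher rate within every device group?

Desktop: Campaign Red 13/34 = 38.2%, Variant 1 26/53 = 49.1% → Variant 1
Tablet: Campaign Red 70/114 = 61.4%, Variant 1 4/5 = 80.0% → Variant 1
Mobile: Campaign Red 1/5 = 20.0%, Variant 1 37/100 = 37.0% → Variant 1
Overall: Campaign Red 84/153 = 54.9%, Variant 1 67/158 = 42.4% → Campaign Red
Variant 1 wins each device group but Campaign Red wins overall — the comparison reverses. Variant 1's impressions skew toward mobile, which has a lower base rate.

No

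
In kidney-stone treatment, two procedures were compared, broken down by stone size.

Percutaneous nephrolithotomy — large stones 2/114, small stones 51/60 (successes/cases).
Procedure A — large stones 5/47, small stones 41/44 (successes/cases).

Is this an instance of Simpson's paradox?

No

Large stones: percutaneous nephrolithotomy 2/114 = 1.8%, Procedure A 5/47 = 10.6% → Procedure A
Small stones: percutaneous nephrolithotomy 51/60 = 85.0%, Procedure A 41/44 = 93.2% → Procedure A
Overall: percutaneous nephrolithotomy 53/174 = 30.5%, Procedure A 46/91 = 50.5% → Procedure A
Procedure A wins overall and in every stone group — no reversal.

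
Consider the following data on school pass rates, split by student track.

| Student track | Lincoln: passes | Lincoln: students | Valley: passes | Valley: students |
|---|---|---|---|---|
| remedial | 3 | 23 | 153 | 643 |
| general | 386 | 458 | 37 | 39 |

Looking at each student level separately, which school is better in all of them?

Remedial: Lincoln 3/23 = 13.0%, Valley 153/643 = 23.8% → Valley
General: Lincoln 386/458 = 84.3%, Valley 37/39 = 94.9% → Valley
Valley has the higher rate in both groups.

Valley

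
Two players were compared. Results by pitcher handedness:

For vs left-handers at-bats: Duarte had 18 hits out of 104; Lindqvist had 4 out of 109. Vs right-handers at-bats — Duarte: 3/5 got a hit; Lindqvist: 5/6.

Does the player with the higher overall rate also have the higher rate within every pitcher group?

Vs left-handers: Duarte 18/104 = 17.3%, Lindqvist 4/109 = 3.7% → Duarte
Vs right-handers: Duarte 3/5 = 60.0%, Lindqvist 5/6 = 83.3% → Lindqvist
Overall: Duarte 21/109 = 19.3%, Lindqvist 9/115 = 7.8% → Duarte
Neither sweeps: Duarte wins 1 of 2 groups, Lindqvist wins 1. Duarte wins overall but not every group — no Simpson reversal.

No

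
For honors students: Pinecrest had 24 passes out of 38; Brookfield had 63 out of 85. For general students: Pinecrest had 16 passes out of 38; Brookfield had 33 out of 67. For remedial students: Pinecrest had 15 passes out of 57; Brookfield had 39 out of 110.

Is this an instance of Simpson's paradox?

No

Honors: Pinecrest 24/38 = 63.2%, Brookfield 63/85 = 74.1% → Brookfield
General: Pinecrest 16/38 = 42.1%, Brookfield 33/67 = 49.3% → Brookfield
Remedial: Pinecrest 15/57 = 26.3%, Brookfield 39/110 = 35.5% → Brookfield
Overall: Pinecrest 55/133 = 41.4%, Brookfield 135/262 = 51.5% → Brookfield
Brookfield wins overall and in every student group — no reversal.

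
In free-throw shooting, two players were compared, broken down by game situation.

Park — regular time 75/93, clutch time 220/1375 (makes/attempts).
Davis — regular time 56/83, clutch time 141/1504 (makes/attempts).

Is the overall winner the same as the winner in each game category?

Regular time: Park 75/93 = 80.6%, Davis 56/83 = 67.5% → Park
Clutch time: Park 220/1375 = 16.0%, Davis 141/1504 = 9.4% → Park
Overall: Park 295/1468 = 20.1%, Davis 197/1587 = 12.4% → Park
Park wins overall and in every game group — no reversal.

Yes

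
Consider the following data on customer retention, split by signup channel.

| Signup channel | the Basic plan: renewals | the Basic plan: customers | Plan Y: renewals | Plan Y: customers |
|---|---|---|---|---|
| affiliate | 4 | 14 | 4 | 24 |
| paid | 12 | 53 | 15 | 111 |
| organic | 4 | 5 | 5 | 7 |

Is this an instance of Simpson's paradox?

No

Affiliate: the Basic plan 4/14 = 28.6%, Plan Y 4/24 = 16.7% → the Basic plan
Paid: the Basic plan 12/53 = 22.6%, Plan Y 15/111 = 13.5% → the Basic plan
Organic: the Basic plan 4/5 = 80.0%, Plan Y 5/7 = 71.4% → the Basic plan
Overall: the Basic plan 20/72 = 27.8%, Plan Y 24/142 = 16.9% → the Basic plan
The Basic plan wins overall and in every signup group — no reversal.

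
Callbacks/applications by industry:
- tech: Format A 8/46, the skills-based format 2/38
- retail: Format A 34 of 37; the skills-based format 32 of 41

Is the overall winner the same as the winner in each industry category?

Yes

Tech: Format A 8/46 = 17.4%, the skills-based format 2/38 = 5.3% → Format A
Retail: Format A 34/37 = 91.9%, the skills-based format 32/41 = 78.0% → Format A
Overall: Format A 42/83 = 50.6%, the skills-based format 34/79 = 43.0% → Format A
Format A wins overall and in every industry group — no reversal.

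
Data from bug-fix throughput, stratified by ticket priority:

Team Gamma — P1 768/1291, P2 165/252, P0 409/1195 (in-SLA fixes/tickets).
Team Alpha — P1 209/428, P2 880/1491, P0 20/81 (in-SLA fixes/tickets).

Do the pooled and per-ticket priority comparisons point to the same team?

P1: Team Gamma 768/1291 = 59.5%, Team Alpha 209/428 = 48.8% → Team Gamma
P2: Team Gamma 165/252 = 65.5%, Team Alpha 880/1491 = 59.0% → Team Gamma
P0: Team Gamma 409/1195 = 34.2%, Team Alpha 20/81 = 24.7% → Team Gamma
Overall: Team Gamma 1342/2738 = 49.0%, Team Alpha 1109/2000 = 55.5% → Team Alpha
Team Gamma wins each ticket group but Team Alpha wins overall — the comparison reverses. Team Gamma's tickets skew toward P0, which has a lower base rate.

No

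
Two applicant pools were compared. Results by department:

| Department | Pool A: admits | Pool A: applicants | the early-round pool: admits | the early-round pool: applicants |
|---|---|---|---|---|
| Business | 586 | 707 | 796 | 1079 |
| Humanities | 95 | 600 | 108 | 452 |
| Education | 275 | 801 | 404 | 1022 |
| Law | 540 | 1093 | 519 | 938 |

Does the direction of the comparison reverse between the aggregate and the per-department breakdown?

No

Business: Pool A 586/707 = 82.9%, the early-round pool 796/1079 = 73.8% → Pool A
Humanities: Pool A 95/600 = 15.8%, the early-round pool 108/452 = 23.9% → the early-round pool
Education: Pool A 275/801 = 34.3%, the early-round pool 404/1022 = 39.5% → the early-round pool
Law: Pool A 540/1093 = 49.4%, the early-round pool 519/938 = 55.3% → the early-round pool
Overall: Pool A 1496/3201 = 46.7%, the early-round pool 1827/3491 = 52.3% → the early-round pool
Neither sweeps: Pool A wins 1 of 4 groups, the early-round pool wins 3. The early-round pool wins overall but not every group — no Simpson reversal.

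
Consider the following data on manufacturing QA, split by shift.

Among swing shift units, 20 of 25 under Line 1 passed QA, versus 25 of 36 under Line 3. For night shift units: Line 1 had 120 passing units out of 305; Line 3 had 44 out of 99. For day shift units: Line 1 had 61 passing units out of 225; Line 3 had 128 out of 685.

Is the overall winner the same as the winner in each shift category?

Swing shift: Line 1 20/25 = 80.0%, Line 3 25/36 = 69.4% → Line 1
Night shift: Line 1 120/305 = 39.3%, Line 3 44/99 = 44.4% → Line 3
Day shift: Line 1 61/225 = 27.1%, Line 3 128/685 = 18.7% → Line 1
Overall: Line 1 201/555 = 36.2%, Line 3 197/820 = 24.0% → Line 1
Neither sweeps: Line 1 wins 2 of 3 groups, Line 3 wins 1. Line 1 wins overall but not every group — no Simpson reversal.

No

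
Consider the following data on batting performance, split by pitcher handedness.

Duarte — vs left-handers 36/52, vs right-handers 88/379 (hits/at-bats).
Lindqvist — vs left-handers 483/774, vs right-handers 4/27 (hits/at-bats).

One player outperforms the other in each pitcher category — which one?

Vs left-handers: Duarte 36/52 = 69.2%, Lindqvist 483/774 = 62.4% → Duarte
Vs right-handers: Duarte 88/379 = 23.2%, Lindqvist 4/27 = 14.8% → Duarte
Duarte has the higher rate in both groups.

Duarte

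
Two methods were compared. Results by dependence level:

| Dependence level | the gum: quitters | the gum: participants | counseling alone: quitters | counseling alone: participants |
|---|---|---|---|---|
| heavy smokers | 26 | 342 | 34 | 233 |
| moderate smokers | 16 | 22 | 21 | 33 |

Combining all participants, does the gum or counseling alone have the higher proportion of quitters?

counseling alone

Heavy smokers: the gum 26/342 = 7.6%, counseling alone 34/233 = 14.6% → counseling alone
Moderate smokers: the gum 16/22 = 72.7%, counseling alone 21/33 = 63.6% → the gum
Overall: the gum 42/364 = 11.5%, counseling alone 55/266 = 20.7% → counseling alone
(Neither sweeps every dependence group, but counseling alone has the higher pooled rate.)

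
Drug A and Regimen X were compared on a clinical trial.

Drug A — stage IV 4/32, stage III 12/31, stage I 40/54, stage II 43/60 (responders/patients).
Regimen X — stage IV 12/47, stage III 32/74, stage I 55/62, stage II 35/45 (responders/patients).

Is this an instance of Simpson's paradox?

No

Stage IV: Drug A 4/32 = 12.5%, Regimen X 12/47 = 25.5% → Regimen X
Stage III: Drug A 12/31 = 38.7%, Regimen X 32/74 = 43.2% → Regimen X
Stage I: Drug A 40/54 = 74.1%, Regimen X 55/62 = 88.7% → Regimen X
Stage II: Drug A 43/60 = 71.7%, Regimen X 35/45 = 77.8% → Regimen X
Overall: Drug A 99/177 = 55.9%, Regimen X 134/228 = 58.8% → Regimen X
Regimen X wins overall and in every disease group — no reversal.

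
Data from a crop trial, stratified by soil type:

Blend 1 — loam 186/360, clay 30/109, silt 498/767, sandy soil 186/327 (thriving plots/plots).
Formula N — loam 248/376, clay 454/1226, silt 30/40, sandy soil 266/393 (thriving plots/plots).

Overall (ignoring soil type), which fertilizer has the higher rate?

Blend 1

Loam: Blend 1 186/360 = 51.7%, Formula N 248/376 = 66.0% → Formula N
Clay: Blend 1 30/109 = 27.5%, Formula N 454/1226 = 37.0% → Formula N
Silt: Blend 1 498/767 = 64.9%, Formula N 30/40 = 75.0% → Formula N
Sandy soil: Blend 1 186/327 = 56.9%, Formula N 266/393 = 67.7% → Formula N
Overall: Blend 1 900/1563 = 57.6%, Formula N 998/2035 = 49.0% → Blend 1
(Formula N wins every soil group but Blend 1 wins overall — Formula N's plots skew toward the low-rate clay group.)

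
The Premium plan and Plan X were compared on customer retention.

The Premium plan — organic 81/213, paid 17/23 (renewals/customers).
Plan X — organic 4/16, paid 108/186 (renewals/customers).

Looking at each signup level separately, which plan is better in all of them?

Organic: the Premium plan 81/213 = 38.0%, Plan X 4/16 = 25.0% → the Premium plan
Paid: the Premium plan 17/23 = 73.9%, Plan X 108/186 = 58.1% → the Premium plan
The Premium plan has the higher rate in both groups.

the Premium plan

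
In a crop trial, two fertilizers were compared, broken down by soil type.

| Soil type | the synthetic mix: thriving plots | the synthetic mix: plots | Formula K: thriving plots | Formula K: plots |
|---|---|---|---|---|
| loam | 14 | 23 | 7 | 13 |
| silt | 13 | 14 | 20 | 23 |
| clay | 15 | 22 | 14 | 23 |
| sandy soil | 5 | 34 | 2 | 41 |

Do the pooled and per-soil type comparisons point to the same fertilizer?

Loam: the synthetic mix 14/23 = 60.9%, Formula K 7/13 = 53.8% → the synthetic mix
Silt: the synthetic mix 13/14 = 92.9%, Formula K 20/23 = 87.0% → the synthetic mix
Clay: the synthetic mix 15/22 = 68.2%, Formula K 14/23 = 60.9% → the synthetic mix
Sandy soil: the synthetic mix 5/34 = 14.7%, Formula K 2/41 = 4.9% → the synthetic mix
Overall: the synthetic mix 47/93 = 50.5%, Formula K 43/100 = 43.0% → the synthetic mix
The synthetic mix wins overall and in every soil group — no reversal.

Yes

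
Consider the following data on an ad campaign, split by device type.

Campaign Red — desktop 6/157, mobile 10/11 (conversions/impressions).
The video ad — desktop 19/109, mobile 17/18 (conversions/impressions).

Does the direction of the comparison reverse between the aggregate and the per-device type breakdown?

Desktop: Campaign Red 6/157 = 3.8%, the video ad 19/109 = 17.4% → the video ad
Mobile: Campaign Red 10/11 = 90.9%, the video ad 17/18 = 94.4% → the video ad
Overall: Campaign Red 16/168 = 9.5%, the video ad 36/127 = 28.3% → the video ad
The video ad wins overall and in every device group — no reversal.

No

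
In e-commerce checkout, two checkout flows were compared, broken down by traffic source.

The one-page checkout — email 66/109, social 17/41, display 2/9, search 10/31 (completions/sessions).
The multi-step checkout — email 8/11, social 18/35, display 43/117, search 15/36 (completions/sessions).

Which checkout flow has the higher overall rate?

the one-page checkout

Email: the one-page checkout 66/109 = 60.6%, the multi-step checkout 8/11 = 72.7% → the multi-step checkout
Social: the one-page checkout 17/41 = 41.5%, the multi-step checkout 18/35 = 51.4% → the multi-step checkout
Display: the one-page checkout 2/9 = 22.2%, the multi-step checkout 43/117 = 36.8% → the multi-step checkout
Search: the one-page checkout 10/31 = 32.3%, the multi-step checkout 15/36 = 41.7% → the multi-step checkout
Overall: the one-page checkout 95/190 = 50.0%, the multi-step checkout 84/199 = 42.2% → the one-page checkout
(The multi-step checkout wins every traffic group but the one-page checkout wins overall — the multi-step checkout's sessions skew toward the low-rate display group.)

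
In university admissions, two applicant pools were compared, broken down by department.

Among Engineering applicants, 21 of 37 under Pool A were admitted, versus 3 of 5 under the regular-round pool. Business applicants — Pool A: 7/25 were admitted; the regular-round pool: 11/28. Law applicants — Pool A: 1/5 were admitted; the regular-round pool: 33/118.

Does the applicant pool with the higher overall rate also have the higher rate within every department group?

No

Engineering: Pool A 21/37 = 56.8%, the regular-round pool 3/5 = 60.0% → the regular-round pool
Business: Pool A 7/25 = 28.0%, the regular-round pool 11/28 = 39.3% → the regular-round pool
Law: Pool A 1/5 = 20.0%, the regular-round pool 33/118 = 28.0% → the regular-round pool
Overall: Pool A 29/67 = 43.3%, the regular-round pool 47/151 = 31.1% → Pool A
The regular-round pool wins each department group but Pool A wins overall — the comparison reverses. The regular-round pool's applicants skew toward Law, which has a lower base rate.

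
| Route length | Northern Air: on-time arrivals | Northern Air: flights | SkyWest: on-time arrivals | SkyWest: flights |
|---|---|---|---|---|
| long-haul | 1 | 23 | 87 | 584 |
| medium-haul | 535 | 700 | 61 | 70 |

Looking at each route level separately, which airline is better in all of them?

SkyWest

Long-haul: Northern Air 1/23 = 4.3%, SkyWest 87/584 = 14.9% → SkyWest
Medium-haul: Northern Air 535/700 = 76.4%, SkyWest 61/70 = 87.1% → SkyWest
SkyWest has the higher rate in both groups.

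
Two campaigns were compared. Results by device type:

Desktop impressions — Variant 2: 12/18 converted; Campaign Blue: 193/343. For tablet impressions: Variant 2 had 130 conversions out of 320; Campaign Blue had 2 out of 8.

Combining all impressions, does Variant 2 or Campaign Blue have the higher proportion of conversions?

Campaign Blue

Desktop: Variant 2 12/18 = 66.7%, Campaign Blue 193/343 = 56.3% → Variant 2
Tablet: Variant 2 130/320 = 40.6%, Campaign Blue 2/8 = 25.0% → Variant 2
Overall: Variant 2 142/338 = 42.0%, Campaign Blue 195/351 = 55.6% → Campaign Blue
(Variant 2 wins every device group but Campaign Blue wins overall — Variant 2's impressions skew toward the low-rate tablet group.)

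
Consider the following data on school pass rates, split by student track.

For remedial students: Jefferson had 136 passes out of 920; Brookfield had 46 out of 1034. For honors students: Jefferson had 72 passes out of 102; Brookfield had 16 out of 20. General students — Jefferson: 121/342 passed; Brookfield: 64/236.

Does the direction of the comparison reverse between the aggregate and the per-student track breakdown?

Remedial: Jefferson 136/920 = 14.8%, Brookfield 46/1034 = 4.4% → Jefferson
Honors: Jefferson 72/102 = 70.6%, Brookfield 16/20 = 80.0% → Brookfield
General: Jefferson 121/342 = 35.4%, Brookfield 64/236 = 27.1% → Jefferson
Overall: Jefferson 329/1364 = 24.1%, Brookfield 126/1290 = 9.8% → Jefferson
Neither sweeps: Jefferson wins 2 of 3 groups, Brookfield wins 1. Jefferson wins overall but not every group — no Simpson reversal.

No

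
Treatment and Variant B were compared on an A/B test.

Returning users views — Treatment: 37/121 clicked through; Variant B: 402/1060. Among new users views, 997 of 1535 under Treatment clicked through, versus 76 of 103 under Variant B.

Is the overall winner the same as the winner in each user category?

No

Returning users: Treatment 37/121 = 30.6%, Variant B 402/1060 = 37.9% → Variant B
New users: Treatment 997/1535 = 65.0%, Variant B 76/103 = 73.8% → Variant B
Overall: Treatment 1034/1656 = 62.4%, Variant B 478/1163 = 41.1% → Treatment
Variant B wins each user group but Treatment wins overall — the comparison reverses. Variant B's views skew toward returning users, which has a lower base rate.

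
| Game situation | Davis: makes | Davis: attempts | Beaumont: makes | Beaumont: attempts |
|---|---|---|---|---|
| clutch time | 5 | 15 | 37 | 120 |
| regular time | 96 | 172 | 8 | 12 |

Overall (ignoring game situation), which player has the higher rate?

Clutch time: Davis 5/15 = 33.3%, Beaumont 37/120 = 30.8% → Davis
Regular time: Davis 96/172 = 55.8%, Beaumont 8/12 = 66.7% → Beaumont
Overall: Davis 101/187 = 54.0%, Beaumont 45/132 = 34.1% → Davis
(Neither sweeps every game group, but Davis has the higher pooled rate.)

Davis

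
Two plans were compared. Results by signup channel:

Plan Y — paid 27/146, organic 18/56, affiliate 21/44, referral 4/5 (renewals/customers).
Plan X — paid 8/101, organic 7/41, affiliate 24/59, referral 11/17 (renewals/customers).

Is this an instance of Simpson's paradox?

Paid: Plan Y 27/146 = 18.5%, Plan X 8/101 = 7.9% → Plan Y
Organic: Plan Y 18/56 = 32.1%, Plan X 7/41 = 17.1% → Plan Y
Affiliate: Plan Y 21/44 = 47.7%, Plan X 24/59 = 40.7% → Plan Y
Referral: Plan Y 4/5 = 80.0%, Plan X 11/17 = 64.7% → Plan Y
Overall: Plan Y 70/251 = 27.9%, Plan X 50/218 = 22.9% → Plan Y
Plan Y wins overall and in every signup group — no reversal.

No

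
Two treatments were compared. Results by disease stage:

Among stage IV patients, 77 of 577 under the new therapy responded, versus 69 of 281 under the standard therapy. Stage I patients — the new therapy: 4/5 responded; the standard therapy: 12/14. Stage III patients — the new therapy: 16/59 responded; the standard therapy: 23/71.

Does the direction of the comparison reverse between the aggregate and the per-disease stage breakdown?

Stage IV: the new therapy 77/577 = 13.3%, the standard therapy 69/281 = 24.6% → the standard therapy
Stage I: the new therapy 4/5 = 80.0%, the standard therapy 12/14 = 85.7% → the standard therapy
Stage III: the new therapy 16/59 = 27.1%, the standard therapy 23/71 = 32.4% → the standard therapy
Overall: the new therapy 97/641 = 15.1%, the standard therapy 104/366 = 28.4% → the standard therapy
The standard therapy wins overall and in every disease group — no reversal.

No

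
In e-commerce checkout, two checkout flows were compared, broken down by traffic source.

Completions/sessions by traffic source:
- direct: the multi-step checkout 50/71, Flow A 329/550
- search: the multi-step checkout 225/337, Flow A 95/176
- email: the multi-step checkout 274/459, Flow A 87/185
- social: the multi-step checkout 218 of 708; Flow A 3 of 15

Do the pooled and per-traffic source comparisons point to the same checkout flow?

Direct: the multi-step checkout 50/71 = 70.4%, Flow A 329/550 = 59.8% → the multi-step checkout
Search: the multi-step checkout 225/337 = 66.8%, Flow A 95/176 = 54.0% → the multi-step checkout
Email: the multi-step checkout 274/459 = 59.7%, Flow A 87/185 = 47.0% → the multi-step checkout
Social: the multi-step checkout 218/708 = 30.8%, Flow A 3/15 = 20.0% → the multi-step checkout
Overall: the multi-step checkout 767/1575 = 48.7%, Flow A 514/926 = 55.5% → Flow A
The multi-step checkout wins each traffic group but Flow A wins overall — the comparison reverses. The multi-step checkout's sessions skew toward social, which has a lower base rate.

No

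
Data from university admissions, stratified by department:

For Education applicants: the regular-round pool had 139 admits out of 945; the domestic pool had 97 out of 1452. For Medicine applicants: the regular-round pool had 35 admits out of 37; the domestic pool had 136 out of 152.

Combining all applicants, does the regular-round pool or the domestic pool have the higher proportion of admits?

the regular-round pool

Education: the regular-round pool 139/945 = 14.7%, the domestic pool 97/1452 = 6.7% → the regular-round pool
Medicine: the regular-round pool 35/37 = 94.6%, the domestic pool 136/152 = 89.5% → the regular-round pool
Overall: the regular-round pool 174/982 = 17.7%, the domestic pool 233/1604 = 14.5% → the regular-round pool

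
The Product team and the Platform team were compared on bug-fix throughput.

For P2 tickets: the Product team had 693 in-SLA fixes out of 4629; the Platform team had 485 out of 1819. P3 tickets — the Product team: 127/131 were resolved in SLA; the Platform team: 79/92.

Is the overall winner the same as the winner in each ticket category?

No

P2: the Product team 693/4629 = 15.0%, the Platform team 485/1819 = 26.7% → the Platform team
P3: the Product team 127/131 = 96.9%, the Platform team 79/92 = 85.9% → the Product team
Overall: the Product team 820/4760 = 17.2%, the Platform team 564/1911 = 29.5% → the Platform team
Neither sweeps: the Product team wins 1 of 2 groups, the Platform team wins 1. The Platform team wins overall but not every group — no Simpson reversal.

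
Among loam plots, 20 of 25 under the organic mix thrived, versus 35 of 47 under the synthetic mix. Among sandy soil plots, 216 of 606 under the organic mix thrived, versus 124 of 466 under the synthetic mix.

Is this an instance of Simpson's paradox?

Loam: the organic mix 20/25 = 80.0%, the synthetic mix 35/47 = 74.5% → the organic mix
Sandy soil: the organic mix 216/606 = 35.6%, the synthetic mix 124/466 = 26.6% → the organic mix
Overall: the organic mix 236/631 = 37.4%, the synthetic mix 159/513 = 31.0% → the organic mix
The organic mix wins overall and in every soil group — no reversal.

No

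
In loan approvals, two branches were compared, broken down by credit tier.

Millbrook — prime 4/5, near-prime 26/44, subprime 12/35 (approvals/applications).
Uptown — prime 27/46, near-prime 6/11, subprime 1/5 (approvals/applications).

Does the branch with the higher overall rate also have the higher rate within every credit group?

Prime: Millbrook 4/5 = 80.0%, Uptown 27/46 = 58.7% → Millbrook
Near-prime: Millbrook 26/44 = 59.1%, Uptown 6/11 = 54.5% → Millbrook
Subprime: Millbrook 12/35 = 34.3%, Uptown 1/5 = 20.0% → Millbrook
Overall: Millbrook 42/84 = 50.0%, Uptown 34/62 = 54.8% → Uptown
Millbrook wins each credit group but Uptown wins overall — the comparison reverses. Millbrook's applications skew toward subprime, which has a lower base rate.

No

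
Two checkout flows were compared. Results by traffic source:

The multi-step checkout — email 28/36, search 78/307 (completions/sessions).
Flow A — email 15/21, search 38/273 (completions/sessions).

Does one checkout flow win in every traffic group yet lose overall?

Email: the multi-step checkout 28/36 = 77.8%, Flow A 15/21 = 71.4% → the multi-step checkout
Search: the multi-step checkout 78/307 = 25.4%, Flow A 38/273 = 13.9% → the multi-step checkout
Overall: the multi-step checkout 106/343 = 30.9%, Flow A 53/294 = 18.0% → the multi-step checkout
The multi-step checkout wins overall and in every traffic group — no reversal.

No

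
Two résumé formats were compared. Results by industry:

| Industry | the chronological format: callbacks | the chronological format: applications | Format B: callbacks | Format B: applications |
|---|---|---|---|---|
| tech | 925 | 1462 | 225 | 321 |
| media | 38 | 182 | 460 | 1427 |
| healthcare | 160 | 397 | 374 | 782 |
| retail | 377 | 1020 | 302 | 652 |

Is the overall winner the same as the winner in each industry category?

No

Tech: the chronological format 925/1462 = 63.3%, Format B 225/321 = 70.1% → Format B
Media: the chronological format 38/182 = 20.9%, Format B 460/1427 = 32.2% → Format B
Healthcare: the chronological format 160/397 = 40.3%, Format B 374/782 = 47.8% → Format B
Retail: the chronological format 377/1020 = 37.0%, Format B 302/652 = 46.3% → Format B
Overall: the chronological format 1500/3061 = 49.0%, Format B 1361/3182 = 42.8% → the chronological format
Format B wins each industry group but the chronological format wins overall — the comparison reverses. Format B's applications skew toward media, which has a lower base rate.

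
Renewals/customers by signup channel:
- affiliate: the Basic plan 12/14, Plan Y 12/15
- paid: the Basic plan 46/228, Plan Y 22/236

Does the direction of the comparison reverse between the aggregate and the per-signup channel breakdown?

Affiliate: the Basic plan 12/14 = 85.7%, Plan Y 12/15 = 80.0% → the Basic plan
Paid: the Basic plan 46/228 = 20.2%, Plan Y 22/236 = 9.3% → the Basic plan
Overall: the Basic plan 58/242 = 24.0%, Plan Y 34/251 = 13.5% → the Basic plan
The Basic plan wins overall and in every signup group — no reversal.

No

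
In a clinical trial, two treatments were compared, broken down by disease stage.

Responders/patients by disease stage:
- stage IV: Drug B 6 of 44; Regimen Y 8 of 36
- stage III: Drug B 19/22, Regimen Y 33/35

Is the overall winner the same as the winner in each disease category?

Stage IV: Drug B 6/44 = 13.6%, Regimen Y 8/36 = 22.2% → Regimen Y
Stage III: Drug B 19/22 = 86.4%, Regimen Y 33/35 = 94.3% → Regimen Y
Overall: Drug B 25/66 = 37.9%, Regimen Y 41/71 = 57.7% → Regimen Y
Regimen Y wins overall and in every disease group — no reversal.

Yes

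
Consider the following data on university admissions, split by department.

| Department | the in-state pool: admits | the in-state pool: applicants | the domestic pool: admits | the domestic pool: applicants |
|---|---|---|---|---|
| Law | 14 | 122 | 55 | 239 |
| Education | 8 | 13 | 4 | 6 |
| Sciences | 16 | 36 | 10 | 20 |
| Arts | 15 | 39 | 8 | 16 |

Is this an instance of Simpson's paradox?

Law: the in-state pool 14/122 = 11.5%, the domestic pool 55/239 = 23.0% → the domestic pool
Education: the in-state pool 8/13 = 61.5%, the domestic pool 4/6 = 66.7% → the domestic pool
Sciences: the in-state pool 16/36 = 44.4%, the domestic pool 10/20 = 50.0% → the domestic pool
Arts: the in-state pool 15/39 = 38.5%, the domestic pool 8/16 = 50.0% → the domestic pool
Overall: the in-state pool 53/210 = 25.2%, the domestic pool 77/281 = 27.4% → the domestic pool
The domestic pool wins overall and in every department group — no reversal.

No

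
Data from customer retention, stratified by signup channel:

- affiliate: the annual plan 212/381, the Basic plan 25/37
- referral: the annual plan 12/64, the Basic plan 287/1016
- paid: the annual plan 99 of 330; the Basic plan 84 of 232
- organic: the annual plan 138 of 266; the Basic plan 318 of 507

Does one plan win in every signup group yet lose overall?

Affiliate: the annual plan 212/381 = 55.6%, the Basic plan 25/37 = 67.6% → the Basic plan
Referral: the annual plan 12/64 = 18.8%, the Basic plan 287/1016 = 28.2% → the Basic plan
Paid: the annual plan 99/330 = 30.0%, the Basic plan 84/232 = 36.2% → the Basic plan
Organic: the annual plan 138/266 = 51.9%, the Basic plan 318/507 = 62.7% → the Basic plan
Overall: the annual plan 461/1041 = 44.3%, the Basic plan 714/1792 = 39.8% → the annual plan
The Basic plan wins each signup group but the annual plan wins overall — the comparison reverses. The Basic plan's customers skew toward referral, which has a lower base rate.

Yes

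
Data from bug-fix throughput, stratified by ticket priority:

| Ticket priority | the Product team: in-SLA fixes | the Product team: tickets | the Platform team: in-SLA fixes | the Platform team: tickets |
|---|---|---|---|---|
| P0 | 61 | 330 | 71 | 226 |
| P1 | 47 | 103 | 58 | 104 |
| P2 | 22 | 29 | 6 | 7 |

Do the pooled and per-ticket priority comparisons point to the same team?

P0: the Product team 61/330 = 18.5%, the Platform team 71/226 = 31.4% → the Platform team
P1: the Product team 47/103 = 45.6%, the Platform team 58/104 = 55.8% → the Platform team
P2: the Product team 22/29 = 75.9%, the Platform team 6/7 = 85.7% → the Platform team
Overall: the Product team 130/462 = 28.1%, the Platform team 135/337 = 40.1% → the Platform team
The Platform team wins overall and in every ticket group — no reversal.

Yes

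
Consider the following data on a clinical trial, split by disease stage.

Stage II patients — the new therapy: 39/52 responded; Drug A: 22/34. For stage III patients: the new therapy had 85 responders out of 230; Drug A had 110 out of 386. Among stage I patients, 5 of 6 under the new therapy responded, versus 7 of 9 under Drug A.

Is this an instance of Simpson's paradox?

Stage II: the new therapy 39/52 = 75.0%, Drug A 22/34 = 64.7% → the new therapy
Stage III: the new therapy 85/230 = 37.0%, Drug A 110/386 = 28.5% → the new therapy
Stage I: the new therapy 5/6 = 83.3%, Drug A 7/9 = 77.8% → the new therapy
Overall: the new therapy 129/288 = 44.8%, Drug A 139/429 = 32.4% → the new therapy
The new therapy wins overall and in every disease group — no reversal.

No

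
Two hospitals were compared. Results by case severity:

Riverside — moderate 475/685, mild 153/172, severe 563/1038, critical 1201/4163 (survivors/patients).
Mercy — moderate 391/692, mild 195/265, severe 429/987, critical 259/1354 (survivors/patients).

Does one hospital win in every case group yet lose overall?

Moderate: Riverside 475/685 = 69.3%, Mercy 391/692 = 56.5% → Riverside
Mild: Riverside 153/172 = 89.0%, Mercy 195/265 = 73.6% → Riverside
Severe: Riverside 563/1038 = 54.2%, Mercy 429/987 = 43.5% → Riverside
Critical: Riverside 1201/4163 = 28.8%, Mercy 259/1354 = 19.1% → Riverside
Overall: Riverside 2392/6058 = 39.5%, Mercy 1274/3298 = 38.6% → Riverside
Riverside wins overall and in every case group — no reversal.

No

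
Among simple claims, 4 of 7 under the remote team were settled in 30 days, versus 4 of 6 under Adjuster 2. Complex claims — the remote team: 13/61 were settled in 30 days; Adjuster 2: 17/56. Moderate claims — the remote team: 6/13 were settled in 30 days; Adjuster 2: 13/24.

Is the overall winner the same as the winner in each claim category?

Simple: the remote team 4/7 = 57.1%, Adjuster 2 4/6 = 66.7% → Adjuster 2
Complex: the remote team 13/61 = 21.3%, Adjuster 2 17/56 = 30.4% → Adjuster 2
Moderate: the remote team 6/13 = 46.2%, Adjuster 2 13/24 = 54.2% → Adjuster 2
Overall: the remote team 23/81 = 28.4%, Adjuster 2 34/86 = 39.5% → Adjuster 2
Adjuster 2 wins overall and in every claim group — no reversal.

Yes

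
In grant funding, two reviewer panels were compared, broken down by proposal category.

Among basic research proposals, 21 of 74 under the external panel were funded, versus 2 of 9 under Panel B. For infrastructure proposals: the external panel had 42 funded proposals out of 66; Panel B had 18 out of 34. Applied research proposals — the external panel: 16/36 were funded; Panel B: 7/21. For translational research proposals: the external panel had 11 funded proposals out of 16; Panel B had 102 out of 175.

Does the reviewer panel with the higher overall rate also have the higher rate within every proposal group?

No

Basic research: the external panel 21/74 = 28.4%, Panel B 2/9 = 22.2% → the external panel
Infrastructure: the external panel 42/66 = 63.6%, Panel B 18/34 = 52.9% → the external panel
Applied research: the external panel 16/36 = 44.4%, Panel B 7/21 = 33.3% → the external panel
Translational research: the external panel 11/16 = 68.8%, Panel B 102/175 = 58.3% → the external panel
Overall: the external panel 90/192 = 46.9%, Panel B 129/239 = 54.0% → Panel B
The external panel wins each proposal group but Panel B wins overall — the comparison reverses. The external panel's proposals skew toward basic research, which has a lower base rate.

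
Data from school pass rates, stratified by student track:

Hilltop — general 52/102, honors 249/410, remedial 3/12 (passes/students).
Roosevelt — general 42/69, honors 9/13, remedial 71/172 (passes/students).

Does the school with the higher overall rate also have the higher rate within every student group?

No

General: Hilltop 52/102 = 51.0%, Roosevelt 42/69 = 60.9% → Roosevelt
Honors: Hilltop 249/410 = 60.7%, Roosevelt 9/13 = 69.2% → Roosevelt
Remedial: Hilltop 3/12 = 25.0%, Roosevelt 71/172 = 41.3% → Roosevelt
Overall: Hilltop 304/524 = 58.0%, Roosevelt 122/254 = 48.0% → Hilltop
Roosevelt wins each student group but Hilltop wins overall — the comparison reverses. Roosevelt's students skew toward remedial, which has a lower base rate.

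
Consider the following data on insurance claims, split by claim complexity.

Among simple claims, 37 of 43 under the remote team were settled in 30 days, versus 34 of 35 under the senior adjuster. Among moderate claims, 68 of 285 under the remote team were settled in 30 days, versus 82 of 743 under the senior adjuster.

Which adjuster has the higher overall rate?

Simple: the remote team 37/43 = 86.0%, the senior adjuster 34/35 = 97.1% → the senior adjuster
Moderate: the remote team 68/285 = 23.9%, the senior adjuster 82/743 = 11.0% → the remote team
Overall: the remote team 105/328 = 32.0%, the senior adjuster 116/778 = 14.9% → the remote team
(Neither sweeps every claim group, but the remote team has the higher pooled rate.)

the remote team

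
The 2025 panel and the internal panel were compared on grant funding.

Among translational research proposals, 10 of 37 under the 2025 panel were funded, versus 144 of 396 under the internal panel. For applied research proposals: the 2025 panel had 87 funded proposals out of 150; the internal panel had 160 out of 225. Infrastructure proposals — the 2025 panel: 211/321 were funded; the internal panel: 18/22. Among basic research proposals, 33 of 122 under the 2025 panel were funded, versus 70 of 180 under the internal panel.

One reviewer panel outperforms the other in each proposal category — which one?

Translational research: the 2025 panel 10/37 = 27.0%, the internal panel 144/396 = 36.4% → the internal panel
Applied research: the 2025 panel 87/150 = 58.0%, the internal panel 160/225 = 71.1% → the internal panel
Infrastructure: the 2025 panel 211/321 = 65.7%, the internal panel 18/22 = 81.8% → the internal panel
Basic research: the 2025 panel 33/122 = 27.0%, the internal panel 70/180 = 38.9% → the internal panel
The internal panel has the higher rate in all 4 groups.

the internal panel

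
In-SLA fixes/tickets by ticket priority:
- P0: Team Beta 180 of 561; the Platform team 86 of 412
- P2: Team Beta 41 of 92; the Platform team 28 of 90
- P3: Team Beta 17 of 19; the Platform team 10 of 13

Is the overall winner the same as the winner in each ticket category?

Yes

P0: Team Beta 180/561 = 32.1%, the Platform team 86/412 = 20.9% → Team Beta
P2: Team Beta 41/92 = 44.6%, the Platform team 28/90 = 31.1% → Team Beta
P3: Team Beta 17/19 = 89.5%, the Platform team 10/13 = 76.9% → Team Beta
Overall: Team Beta 238/672 = 35.4%, the Platform team 124/515 = 24.1% → Team Beta
Team Beta wins overall and in every ticket group — no reversal.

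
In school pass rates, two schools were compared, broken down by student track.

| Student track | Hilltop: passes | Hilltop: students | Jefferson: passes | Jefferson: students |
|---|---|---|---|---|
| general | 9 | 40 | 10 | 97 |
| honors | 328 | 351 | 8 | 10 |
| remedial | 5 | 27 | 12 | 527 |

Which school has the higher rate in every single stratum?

General: Hilltop 9/40 = 22.5%, Jefferson 10/97 = 10.3% → Hilltop
Honors: Hilltop 328/351 = 93.4%, Jefferson 8/10 = 80.0% → Hilltop
Remedial: Hilltop 5/27 = 18.5%, Jefferson 12/527 = 2.3% → Hilltop
Hilltop has the higher rate in all 3 groups.

Hilltop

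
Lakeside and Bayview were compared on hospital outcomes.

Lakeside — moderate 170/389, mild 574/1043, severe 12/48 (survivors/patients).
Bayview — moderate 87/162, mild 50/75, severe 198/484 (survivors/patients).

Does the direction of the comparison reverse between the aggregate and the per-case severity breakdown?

Yes

Moderate: Lakeside 170/389 = 43.7%, Bayview 87/162 = 53.7% → Bayview
Mild: Lakeside 574/1043 = 55.0%, Bayview 50/75 = 66.7% → Bayview
Severe: Lakeside 12/48 = 25.0%, Bayview 198/484 = 40.9% → Bayview
Overall: Lakeside 756/1480 = 51.1%, Bayview 335/721 = 46.5% → Lakeside
Bayview wins each case group but Lakeside wins overall — the comparison reverses. Bayview's patients skew toward severe, which has a lower base rate.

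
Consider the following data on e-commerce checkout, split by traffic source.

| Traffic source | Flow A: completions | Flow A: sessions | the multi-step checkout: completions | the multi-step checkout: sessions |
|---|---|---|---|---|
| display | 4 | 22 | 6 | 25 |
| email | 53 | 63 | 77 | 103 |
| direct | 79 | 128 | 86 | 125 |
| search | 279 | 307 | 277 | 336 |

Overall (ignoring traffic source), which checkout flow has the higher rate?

Flow A

Display: Flow A 4/22 = 18.2%, the multi-step checkout 6/25 = 24.0% → the multi-step checkout
Email: Flow A 53/63 = 84.1%, the multi-step checkout 77/103 = 74.8% → Flow A
Direct: Flow A 79/128 = 61.7%, the multi-step checkout 86/125 = 68.8% → the multi-step checkout
Search: Flow A 279/307 = 90.9%, the multi-step checkout 277/336 = 82.4% → Flow A
Overall: Flow A 415/520 = 79.8%, the multi-step checkout 446/589 = 75.7% → Flow A
(Neither sweeps every traffic group, but Flow A has the higher pooled rate.)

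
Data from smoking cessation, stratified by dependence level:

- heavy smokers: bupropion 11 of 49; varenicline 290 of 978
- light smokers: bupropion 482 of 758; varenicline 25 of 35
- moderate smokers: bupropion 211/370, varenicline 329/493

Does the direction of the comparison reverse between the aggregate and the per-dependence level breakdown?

Yes

Heavy smokers: bupropion 11/49 = 22.4%, varenicline 290/978 = 29.7% → varenicline
Light smokers: bupropion 482/758 = 63.6%, varenicline 25/35 = 71.4% → varenicline
Moderate smokers: bupropion 211/370 = 57.0%, varenicline 329/493 = 66.7% → varenicline
Overall: bupropion 704/1177 = 59.8%, varenicline 644/1506 = 42.8% → bupropion
Varenicline wins each dependence group but bupropion wins overall — the comparison reverses. Varenicline's participants skew toward heavy smokers, which has a lower base rate.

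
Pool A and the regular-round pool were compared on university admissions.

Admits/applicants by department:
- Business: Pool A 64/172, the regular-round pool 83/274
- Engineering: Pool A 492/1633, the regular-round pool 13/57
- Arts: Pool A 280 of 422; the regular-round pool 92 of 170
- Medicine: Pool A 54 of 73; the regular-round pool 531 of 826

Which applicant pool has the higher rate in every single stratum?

Pool A

Business: Pool A 64/172 = 37.2%, the regular-round pool 83/274 = 30.3% → Pool A
Engineering: Pool A 492/1633 = 30.1%, the regular-round pool 13/57 = 22.8% → Pool A
Arts: Pool A 280/422 = 66.4%, the regular-round pool 92/170 = 54.1% → Pool A
Medicine: Pool A 54/73 = 74.0%, the regular-round pool 531/826 = 64.3% → Pool A
Pool A has the higher rate in all 4 groups.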